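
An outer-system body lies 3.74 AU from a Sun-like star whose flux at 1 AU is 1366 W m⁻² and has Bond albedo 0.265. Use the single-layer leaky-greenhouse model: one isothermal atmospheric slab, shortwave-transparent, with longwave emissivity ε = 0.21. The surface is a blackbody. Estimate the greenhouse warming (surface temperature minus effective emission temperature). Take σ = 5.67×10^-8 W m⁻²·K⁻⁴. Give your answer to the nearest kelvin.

By the inverse-square law, S = 1366/3.74² = 97.66 W m⁻².
Effective emission temperature (TOA balance): σT_e⁴ = S(1−α)/4 = 17.94 W m⁻² → T_e = 133.4 K.
Surface balance with a leaky layer gives σT_s⁴ = σT_e⁴·2/(2−ε), so T_s = T_e·[2/(2−0.21)]^(1/4) = 137.1 K.
T_s − T_e = 137.1 − 133.4 = 3.751 K.

4 kelvin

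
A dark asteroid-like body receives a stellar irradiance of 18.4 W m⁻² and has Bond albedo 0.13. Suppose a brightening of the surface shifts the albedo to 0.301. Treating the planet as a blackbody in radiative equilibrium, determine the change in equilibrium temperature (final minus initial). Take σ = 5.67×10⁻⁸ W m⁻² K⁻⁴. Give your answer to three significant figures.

Before: T₁ = [18.40·0.87/(4σ)]^(1/4) = 91.66 K.
After:  T₂ = [18.40·0.699/(4σ)]^(1/4) = 86.78 K.
Change: 86.78 − 91.66 = -4.880 K.

-4.88 kelvin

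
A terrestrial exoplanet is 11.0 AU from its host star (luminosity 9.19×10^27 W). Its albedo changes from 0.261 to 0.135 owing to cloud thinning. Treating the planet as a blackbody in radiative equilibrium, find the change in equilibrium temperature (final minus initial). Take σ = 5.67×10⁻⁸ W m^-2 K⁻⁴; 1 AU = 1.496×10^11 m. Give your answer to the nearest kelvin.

7 kelvin

Orbital distance: d = 11.0 AU = 1.646×10^12 m.
Flux at the orbit: S = L/(4πd²) = 9.19×10^27/(4π·(1.65×10^12)²) = 270.1 W m^-2.
With α = 0.261, T₁ = 172.2 K.
With α = 0.135, T₂ = 179.1 K.
ΔT = T₂ − T₁ = 6.914 K.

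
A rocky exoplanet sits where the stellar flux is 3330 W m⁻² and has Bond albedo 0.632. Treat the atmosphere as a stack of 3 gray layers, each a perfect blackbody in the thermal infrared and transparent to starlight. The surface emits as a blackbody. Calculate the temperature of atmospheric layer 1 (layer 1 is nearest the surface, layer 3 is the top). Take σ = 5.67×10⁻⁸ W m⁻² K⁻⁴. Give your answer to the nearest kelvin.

Top-of-atmosphere balance: σT_e⁴ = S(1−α)/4 = 306.4 W m⁻² → T_e = 271.1 K.
The net upward flux σT_e⁴ is constant between every pair of levels, so T_k⁴ = (N+1−k)T_e⁴.
T_1 = (3)^(1/4)·271.1 = 356.8 K.

357 K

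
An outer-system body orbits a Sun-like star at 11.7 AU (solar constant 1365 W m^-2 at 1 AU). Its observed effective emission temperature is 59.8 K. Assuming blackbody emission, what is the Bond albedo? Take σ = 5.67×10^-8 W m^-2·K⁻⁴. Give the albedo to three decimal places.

0.709

Irradiance scales as 1/d², so S = 1365 W m^-2 × (1/11.7)² = 9.972 W m^-2.
Energy balance: S(1−α)/4 = σT⁴, so 1−α = 4σT⁴/S.
σT⁴ = 0.7251 W m^-2, so 4σT⁴ = 2.900 W m^-2.
Hence α = 1 − 2.900/9.972 = 0.7091.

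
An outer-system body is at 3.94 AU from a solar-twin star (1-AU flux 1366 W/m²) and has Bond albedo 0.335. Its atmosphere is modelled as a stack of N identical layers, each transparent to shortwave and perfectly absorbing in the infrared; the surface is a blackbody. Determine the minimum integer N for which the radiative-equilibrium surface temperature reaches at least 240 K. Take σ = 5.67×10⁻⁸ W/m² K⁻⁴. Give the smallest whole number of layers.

By the inverse-square law, S = 1366/3.94² = 88.00 W/m².
The effective emission temperature is T_e = [S(1−α)/(4σ)]^¼ = 126.7 K.
Need (N+1)T_e⁴ ≥ T_s⁴, i.e. N+1 ≥ (240/126.7)⁴ = 12.859.
Rounding up, N = 12.

12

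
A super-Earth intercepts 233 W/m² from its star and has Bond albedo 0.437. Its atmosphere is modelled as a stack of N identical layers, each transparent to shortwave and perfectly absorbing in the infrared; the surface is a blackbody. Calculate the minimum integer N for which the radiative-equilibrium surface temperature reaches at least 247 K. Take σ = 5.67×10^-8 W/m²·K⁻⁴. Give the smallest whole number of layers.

OLR = S(1−α)/4 = 32.79 W/m²; the top layer radiates at T_e = 155.1 K.
Need (N+1)T_e⁴ ≥ T_s⁴, i.e. N+1 ≥ (247/155.1)⁴ = 6.435.
The minimum whole number is N = 6.

6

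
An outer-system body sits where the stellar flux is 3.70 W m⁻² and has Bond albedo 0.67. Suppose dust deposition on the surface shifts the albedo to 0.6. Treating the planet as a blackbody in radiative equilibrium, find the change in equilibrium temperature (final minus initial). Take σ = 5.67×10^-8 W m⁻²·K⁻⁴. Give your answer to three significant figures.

2.37 K

Before: T₁ = [3.700·0.33/(4σ)]^(1/4) = 48.17 K.
After:  T₂ = [3.700·0.4/(4σ)]^(1/4) = 50.54 K.
ΔT = T₂ − T₁ = 2.373 K.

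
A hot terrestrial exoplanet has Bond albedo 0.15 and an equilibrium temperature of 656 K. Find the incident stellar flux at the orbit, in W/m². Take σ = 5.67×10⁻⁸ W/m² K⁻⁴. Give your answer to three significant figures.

Invert the energy balance for S: S = 4σT⁴/(1−α).
σT⁴ = 5.67×10⁻⁸·(656)⁴ = 10500 W/m².
S = 4·10500/0.85 = 49410 W/m².

49400 W/m²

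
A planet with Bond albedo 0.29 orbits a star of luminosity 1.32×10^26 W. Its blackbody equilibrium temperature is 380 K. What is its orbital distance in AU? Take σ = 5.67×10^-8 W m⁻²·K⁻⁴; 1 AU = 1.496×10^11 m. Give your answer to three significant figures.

The flux needed for this T is 4σT⁴/(1−0.29) = 6661 W m⁻².
Then d = [L/(4πS)]^(1/2) = 3.971×10^10 m, i.e. 0.2655 AU.

0.265 AU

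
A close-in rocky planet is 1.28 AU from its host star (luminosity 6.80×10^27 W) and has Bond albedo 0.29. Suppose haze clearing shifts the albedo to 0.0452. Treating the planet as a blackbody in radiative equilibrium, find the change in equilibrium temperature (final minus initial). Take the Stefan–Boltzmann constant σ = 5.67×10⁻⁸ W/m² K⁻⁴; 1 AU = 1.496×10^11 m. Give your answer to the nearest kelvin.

36 K

Orbital distance: d = 1.28 AU = 1.915×10^11 m.
Spreading L over a sphere of radius d: S = 6.80×10^27/(4π·1.91×10^11²) = 14760 W/m².
Initial: T₁ = [S(1−0.29)/(4σ)]^(1/4) = 463.6 K.
After:  T₂ = [14760·0.955/(4σ)]^(1/4) = 499.3 K.
Change: 499.3 − 463.6 = 35.64 K.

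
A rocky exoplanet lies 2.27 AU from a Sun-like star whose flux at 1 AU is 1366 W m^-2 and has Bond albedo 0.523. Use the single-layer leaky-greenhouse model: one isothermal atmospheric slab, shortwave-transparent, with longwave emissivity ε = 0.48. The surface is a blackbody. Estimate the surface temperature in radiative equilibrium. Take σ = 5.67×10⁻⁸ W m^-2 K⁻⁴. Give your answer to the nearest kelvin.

By the inverse-square law, S = 1366/2.27² = 265.1 W m^-2.
The planet radiates to space at T_e = [S(1−α)/(4σ)]^(1/4) = 153.7 K.
The surface balance (absorbed SW + ε·downward IR = σT_s⁴) with T_a⁴ = T_s⁴/2 reduces to T_s = T_e·[2/(2−ε)]^¼ = 164.6 K.

165 kelvin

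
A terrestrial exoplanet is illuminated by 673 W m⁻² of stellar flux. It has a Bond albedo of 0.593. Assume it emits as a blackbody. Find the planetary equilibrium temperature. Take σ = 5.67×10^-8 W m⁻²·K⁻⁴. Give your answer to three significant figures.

Averaging over the sphere, the absorbed flux is S(1−α)/4 = 68.48 W m⁻².
Balancing against σT⁴: T = (68.48/5.67×10⁻⁸)^(1/4) = 186.4 K.

186 kelvin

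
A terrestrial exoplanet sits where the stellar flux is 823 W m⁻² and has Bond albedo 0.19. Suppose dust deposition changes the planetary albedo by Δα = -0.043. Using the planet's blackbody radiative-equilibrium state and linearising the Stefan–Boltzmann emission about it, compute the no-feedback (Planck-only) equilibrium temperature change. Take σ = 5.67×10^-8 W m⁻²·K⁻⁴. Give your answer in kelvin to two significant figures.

3.1 K

Reference equilibrium: T_e = [S(1−α)/(4σ)]^(1/4) = 232.8 K.
TOA radiative forcing: ΔF = −S·Δα/4 = −823.0·(-0.043)/4 = 8.847 W m⁻².
The Planck feedback parameter is 4σT_e³ = 2.863 W m⁻²/K.
Hence the no-feedback warming is ΔF/(4σT_e³) = 3.09 K.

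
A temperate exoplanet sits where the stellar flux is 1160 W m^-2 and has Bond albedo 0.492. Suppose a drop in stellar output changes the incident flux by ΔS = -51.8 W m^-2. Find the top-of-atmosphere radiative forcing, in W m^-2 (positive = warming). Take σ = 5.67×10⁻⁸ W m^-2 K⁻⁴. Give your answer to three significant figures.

ΔF = Δ[S(1−α)]/4 = (1−0.492)·-51.8/4 = -6.579 W m^-2.

-6.58 W m^-2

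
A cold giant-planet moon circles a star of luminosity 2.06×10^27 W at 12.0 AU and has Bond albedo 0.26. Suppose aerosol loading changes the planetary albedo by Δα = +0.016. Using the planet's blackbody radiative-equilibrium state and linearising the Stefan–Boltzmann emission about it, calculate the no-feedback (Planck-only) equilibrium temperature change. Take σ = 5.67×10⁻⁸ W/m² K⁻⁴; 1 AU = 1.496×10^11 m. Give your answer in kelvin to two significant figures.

-0.61 K

Orbital distance: d = 12.0 AU = 1.795×10^12 m.
Flux at the orbit: S = L/(4πd²) = 2.06×10^27/(4π·(1.80×10^12)²) = 50.87 W/m².
The baseline emission temperature is T_e = 113.5 K.
The change in absorbed flux is Δ[S(1−α)/4] = −SΔα/4 = -0.2035 W/m².
Linearising σT⁴ gives d(σT⁴)/dT = 4σT_e³ = 0.3316 W/m² per K.
Hence the no-feedback warming is ΔF/(4σT_e³) = -0.614 K.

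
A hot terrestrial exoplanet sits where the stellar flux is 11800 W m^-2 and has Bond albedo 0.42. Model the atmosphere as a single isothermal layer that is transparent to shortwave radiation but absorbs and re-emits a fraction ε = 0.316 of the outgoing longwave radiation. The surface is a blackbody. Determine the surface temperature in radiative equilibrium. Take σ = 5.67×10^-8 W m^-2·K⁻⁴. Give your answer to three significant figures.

435 kelvin

The planet radiates to space at T_e = [S(1−α)/(4σ)]^(1/4) = 416.8 K.
For a single slab of emissivity ε, T_s⁴ = 2T_e⁴/(2−ε); thus T_s = 416.8·(1.188)^(1/4) = 435.1 K.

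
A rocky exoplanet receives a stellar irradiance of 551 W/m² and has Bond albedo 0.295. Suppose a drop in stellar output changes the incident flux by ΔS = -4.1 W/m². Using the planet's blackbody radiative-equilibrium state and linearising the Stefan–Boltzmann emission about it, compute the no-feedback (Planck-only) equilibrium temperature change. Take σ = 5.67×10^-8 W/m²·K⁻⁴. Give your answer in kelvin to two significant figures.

Unperturbed T_e = [551.0·(1−0.295)/(4σ)]^¼ = 203.4 K.
TOA radiative forcing: ΔF = (1−α)ΔS/4 = 0.705·(-4.1)/4 = -0.7226 W/m².
Linearising σT⁴ gives d(σT⁴)/dT = 4σT_e³ = 1.909 W/m² per K.
So ΔT₀ = -0.7226/1.909 = -0.378 K.

-0.38 kelvin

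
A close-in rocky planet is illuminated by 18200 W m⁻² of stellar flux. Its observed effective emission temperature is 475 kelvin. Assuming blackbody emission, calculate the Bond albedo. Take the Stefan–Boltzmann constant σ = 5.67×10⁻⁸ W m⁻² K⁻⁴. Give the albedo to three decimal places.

From σT⁴ = S(1−α)/4 we invert for α: 1−α = 4σT⁴/S.
σT⁴ = 2886 W m⁻², so 4σT⁴ = 11550 W m⁻².
1−α = 11550/18200 = 0.6344, so α = 0.3656.

0.366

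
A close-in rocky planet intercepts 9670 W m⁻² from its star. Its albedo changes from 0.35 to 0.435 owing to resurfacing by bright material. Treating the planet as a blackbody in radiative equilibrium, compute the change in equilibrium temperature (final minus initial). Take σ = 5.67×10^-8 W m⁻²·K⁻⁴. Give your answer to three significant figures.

-14.0 K

With α = 0.35, T₁ = 408.0 K.
Final:   T₂ = [S(1−0.435)/(4σ)]^(1/4) = 394.0 K.
ΔT = T₂ − T₁ = -14.05 K.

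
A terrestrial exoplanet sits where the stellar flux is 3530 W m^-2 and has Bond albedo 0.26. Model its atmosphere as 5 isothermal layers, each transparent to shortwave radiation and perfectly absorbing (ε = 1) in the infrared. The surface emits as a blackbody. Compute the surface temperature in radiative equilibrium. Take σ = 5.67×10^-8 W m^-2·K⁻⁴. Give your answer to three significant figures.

513 kelvin

The effective emission temperature is T_e = [S(1−α)/(4σ)]^¼ = 327.6 K.
Layer-by-layer balance gives σT_s⁴ = (N+1)σT_e⁴, so T_s = 6^¼·327.6 = 512.7 K.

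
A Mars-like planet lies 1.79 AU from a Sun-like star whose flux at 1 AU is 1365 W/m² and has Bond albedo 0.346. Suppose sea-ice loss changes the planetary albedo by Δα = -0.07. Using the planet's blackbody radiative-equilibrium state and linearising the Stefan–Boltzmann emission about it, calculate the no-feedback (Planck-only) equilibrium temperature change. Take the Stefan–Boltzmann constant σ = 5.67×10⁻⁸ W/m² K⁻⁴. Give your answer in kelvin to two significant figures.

5.0 K

Irradiance scales as 1/d², so S = 1365 W/m² × (1/1.79)² = 426.0 W/m².
The baseline emission temperature is T_e = 187.2 K.
TOA radiative forcing: ΔF = −S·Δα/4 = −426.0·(-0.07)/4 = 7.455 W/m².
Linearising σT⁴ gives d(σT⁴)/dT = 4σT_e³ = 1.488 W/m² per K.
So ΔT₀ = 7.455/1.488 = 5.01 K.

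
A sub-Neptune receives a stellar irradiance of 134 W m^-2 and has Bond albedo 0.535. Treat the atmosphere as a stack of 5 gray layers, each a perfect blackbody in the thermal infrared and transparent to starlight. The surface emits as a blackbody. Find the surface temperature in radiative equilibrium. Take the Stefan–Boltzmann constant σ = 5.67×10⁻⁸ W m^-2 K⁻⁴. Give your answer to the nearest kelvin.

The effective emission temperature is T_e = [S(1−α)/(4σ)]^¼ = 128.7 K.
With N = 5 opaque layers, T_s = (N+1)^(1/4)·T_e = 6^(1/4)·128.7 = 201.5 K.

201 K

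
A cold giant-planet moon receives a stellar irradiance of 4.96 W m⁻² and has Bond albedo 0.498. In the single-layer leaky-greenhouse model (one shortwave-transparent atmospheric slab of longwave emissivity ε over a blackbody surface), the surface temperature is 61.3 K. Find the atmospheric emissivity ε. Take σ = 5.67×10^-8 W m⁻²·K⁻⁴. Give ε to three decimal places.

0.445

First, T_e = [4.960·(1−0.498)/(4σ)]^(1/4) = 57.56 K.
Inverting T_s⁴ = 2T_e⁴/(2−ε): (T_e/T_s)⁴ = 0.7775, so ε = 2(1 − 0.7775) = 0.4450.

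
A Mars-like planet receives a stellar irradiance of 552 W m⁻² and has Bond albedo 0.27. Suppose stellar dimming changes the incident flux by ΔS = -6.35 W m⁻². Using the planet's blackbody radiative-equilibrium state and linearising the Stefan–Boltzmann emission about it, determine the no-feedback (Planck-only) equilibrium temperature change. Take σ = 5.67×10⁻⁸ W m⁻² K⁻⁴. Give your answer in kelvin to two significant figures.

-0.59 kelvin

The baseline emission temperature is T_e = 205.3 K.
TOA radiative forcing: ΔF = (1−α)ΔS/4 = 0.73·(-6.35)/4 = -1.159 W m⁻².
Linearising σT⁴ gives d(σT⁴)/dT = 4σT_e³ = 1.963 W m⁻² per K.
So ΔT₀ = -1.159/1.963 = -0.590 K.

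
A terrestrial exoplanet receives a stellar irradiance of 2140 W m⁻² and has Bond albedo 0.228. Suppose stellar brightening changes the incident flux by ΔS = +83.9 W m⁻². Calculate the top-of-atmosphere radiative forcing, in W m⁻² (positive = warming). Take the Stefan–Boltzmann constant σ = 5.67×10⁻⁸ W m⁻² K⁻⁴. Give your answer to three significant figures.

ΔF = Δ[S(1−α)]/4 = (1−0.228)·+83.9/4 = 16.19 W m⁻².

16.2 W m⁻²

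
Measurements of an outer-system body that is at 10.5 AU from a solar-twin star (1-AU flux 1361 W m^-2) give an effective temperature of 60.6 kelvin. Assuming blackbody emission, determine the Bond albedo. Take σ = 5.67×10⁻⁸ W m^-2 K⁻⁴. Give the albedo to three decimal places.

0.752

Irradiance scales as 1/d², so S = 1361 W m^-2 × (1/10.5)² = 12.34 W m^-2.
From σT⁴ = S(1−α)/4 we invert for α: 1−α = 4σT⁴/S.
4σT⁴ = 4·5.67×10⁻⁸·(60.6)⁴ = 3.059 W m^-2.
Hence α = 1 − 3.059/12.34 = 0.7522.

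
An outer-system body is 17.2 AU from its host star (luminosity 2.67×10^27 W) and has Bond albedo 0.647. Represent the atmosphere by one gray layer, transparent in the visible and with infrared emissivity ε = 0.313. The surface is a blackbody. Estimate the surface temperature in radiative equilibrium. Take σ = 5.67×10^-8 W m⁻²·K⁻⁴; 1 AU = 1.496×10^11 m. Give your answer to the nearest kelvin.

88 kelvin

d = 17.2 × 1.496×10^11 m = 2.573×10^12 m.
Flux at the orbit: S = L/(4πd²) = 2.67×10^27/(4π·(2.57×10^12)²) = 32.09 W m⁻².
The planet radiates to space at T_e = [S(1−α)/(4σ)]^(1/4) = 84.07 K.
For a single slab of emissivity ε, T_s⁴ = 2T_e⁴/(2−ε); thus T_s = 84.07·(1.186)^(1/4) = 87.72 K.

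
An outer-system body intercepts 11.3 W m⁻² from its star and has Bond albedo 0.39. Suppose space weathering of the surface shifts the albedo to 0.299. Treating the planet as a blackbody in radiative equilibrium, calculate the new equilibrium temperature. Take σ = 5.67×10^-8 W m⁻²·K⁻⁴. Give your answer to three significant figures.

New equilibrium: T₂ = [(1−0.299)·11.30/(4σ)]^(1/4) = 76.88 K.

76.9 K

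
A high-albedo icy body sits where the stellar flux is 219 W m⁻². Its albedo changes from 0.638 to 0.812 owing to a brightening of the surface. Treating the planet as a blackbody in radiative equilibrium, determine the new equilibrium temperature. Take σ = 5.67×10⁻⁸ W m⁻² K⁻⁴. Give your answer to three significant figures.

With the new albedo, S(1−α₂)/4 = 10.29 W m⁻², so T₂ = 116.1 K.

116 K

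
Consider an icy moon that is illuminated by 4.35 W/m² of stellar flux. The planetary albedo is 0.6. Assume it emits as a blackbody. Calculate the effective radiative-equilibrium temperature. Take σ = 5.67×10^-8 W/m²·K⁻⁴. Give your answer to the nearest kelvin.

53 K

Absorbed flux (global mean): S(1−α)/4 = 4.350·0.4/4 = 0.4350 W/m².
Balancing against σT⁴: T = (0.4350/5.67×10⁻⁸)^(1/4) = 52.63 K.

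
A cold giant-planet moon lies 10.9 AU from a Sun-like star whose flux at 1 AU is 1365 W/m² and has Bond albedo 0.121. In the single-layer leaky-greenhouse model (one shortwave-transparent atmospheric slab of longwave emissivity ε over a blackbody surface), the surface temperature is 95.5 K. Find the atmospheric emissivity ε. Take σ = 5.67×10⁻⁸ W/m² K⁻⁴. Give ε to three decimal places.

0.929

By the inverse-square law, S = 1365/10.9² = 11.49 W/m².
TOA balance gives T_e = 81.69 K.
Inverting T_s⁴ = 2T_e⁴/(2−ε): (T_e/T_s)⁴ = 0.5353, so ε = 2(1 − 0.5353) = 0.9294.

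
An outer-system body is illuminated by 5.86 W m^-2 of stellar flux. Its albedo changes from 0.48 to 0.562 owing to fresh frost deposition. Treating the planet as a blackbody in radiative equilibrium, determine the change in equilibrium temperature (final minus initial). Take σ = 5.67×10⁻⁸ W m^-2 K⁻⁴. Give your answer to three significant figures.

-2.54 K

With α = 0.48, T₁ = 60.54 K.
With α = 0.562, T₂ = 58.00 K.
Change: 58.00 − 60.54 = -2.543 K.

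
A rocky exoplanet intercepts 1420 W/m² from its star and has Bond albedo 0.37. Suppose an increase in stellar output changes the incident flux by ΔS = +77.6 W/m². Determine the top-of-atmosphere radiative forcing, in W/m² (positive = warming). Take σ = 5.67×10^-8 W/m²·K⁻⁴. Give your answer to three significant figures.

TOA radiative forcing: ΔF = (1−α)ΔS/4 = 0.63·(+77.6)/4 = 12.22 W/m².

12.2 W/m²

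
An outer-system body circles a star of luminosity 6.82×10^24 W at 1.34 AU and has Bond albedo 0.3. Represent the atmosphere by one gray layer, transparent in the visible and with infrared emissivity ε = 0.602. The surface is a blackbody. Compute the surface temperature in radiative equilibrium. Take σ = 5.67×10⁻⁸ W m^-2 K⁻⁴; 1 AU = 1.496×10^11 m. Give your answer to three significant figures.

d = 1.34 × 1.496×10^11 m = 2.005×10^11 m.
Spreading L over a sphere of radius d: S = 6.82×10^24/(4π·2.00×10^11²) = 13.51 W m^-2.
At the top of the atmosphere, σT_e⁴ = S(1−α)/4 = 2.363 W m^-2, giving T_e = 80.35 K.
The surface balance (absorbed SW + ε·downward IR = σT_s⁴) with T_a⁴ = T_s⁴/2 reduces to T_s = T_e·[2/(2−ε)]^¼ = 87.88 K.

87.9 kelvin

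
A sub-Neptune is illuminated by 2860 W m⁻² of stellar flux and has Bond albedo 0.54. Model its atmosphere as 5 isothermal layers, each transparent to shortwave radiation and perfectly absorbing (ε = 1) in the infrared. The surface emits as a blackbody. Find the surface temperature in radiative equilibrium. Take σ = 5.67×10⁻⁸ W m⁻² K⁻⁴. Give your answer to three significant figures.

432 K

OLR = S(1−α)/4 = 328.9 W m⁻²; the top layer radiates at T_e = 276.0 K.
With N = 5 opaque layers, T_s = (N+1)^(1/4)·T_e = 6^(1/4)·276.0 = 431.9 K.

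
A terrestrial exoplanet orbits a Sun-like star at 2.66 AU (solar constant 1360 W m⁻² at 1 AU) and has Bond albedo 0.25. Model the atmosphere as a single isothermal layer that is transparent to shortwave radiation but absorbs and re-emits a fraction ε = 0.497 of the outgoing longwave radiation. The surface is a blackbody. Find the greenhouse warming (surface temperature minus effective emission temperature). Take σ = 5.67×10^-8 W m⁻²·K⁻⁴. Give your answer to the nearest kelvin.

12 K

By the inverse-square law, S = 1360/2.66² = 192.2 W m⁻².
Effective emission temperature (TOA balance): σT_e⁴ = S(1−α)/4 = 36.04 W m⁻² → T_e = 158.8 K.
For a single slab of emissivity ε, T_s⁴ = 2T_e⁴/(2−ε); thus T_s = 158.8·(1.331)^(1/4) = 170.5 K.
The atmosphere warms the surface by 11.76 K.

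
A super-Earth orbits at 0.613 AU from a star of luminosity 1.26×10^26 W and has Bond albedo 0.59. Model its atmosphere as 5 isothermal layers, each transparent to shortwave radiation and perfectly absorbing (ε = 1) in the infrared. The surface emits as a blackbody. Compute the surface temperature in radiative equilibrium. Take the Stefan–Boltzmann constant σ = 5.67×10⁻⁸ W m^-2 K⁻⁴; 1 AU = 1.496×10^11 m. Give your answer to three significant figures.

337 K

d = 0.613 × 1.496×10^11 m = 9.170×10^10 m.
S = L/(4πd²) = 1192 W m^-2.
OLR = S(1−α)/4 = 122.2 W m^-2; the top layer radiates at T_e = 215.5 K.
With N = 5 opaque layers, T_s = (N+1)^(1/4)·T_e = 6^(1/4)·215.5 = 337.2 K.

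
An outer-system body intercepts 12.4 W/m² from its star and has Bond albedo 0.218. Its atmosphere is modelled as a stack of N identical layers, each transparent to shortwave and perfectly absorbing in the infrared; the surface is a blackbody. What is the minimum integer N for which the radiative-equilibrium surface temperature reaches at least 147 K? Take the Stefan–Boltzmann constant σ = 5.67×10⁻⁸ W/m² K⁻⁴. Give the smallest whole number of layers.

10

The effective emission temperature is T_e = [S(1−α)/(4σ)]^¼ = 80.86 K.
Since T_s⁴ = (N+1)T_e⁴, we need N ≥ (T_s/T_e)⁴ − 1 = 9.922.
So N ≥ 9.922; the smallest integer is N = 10.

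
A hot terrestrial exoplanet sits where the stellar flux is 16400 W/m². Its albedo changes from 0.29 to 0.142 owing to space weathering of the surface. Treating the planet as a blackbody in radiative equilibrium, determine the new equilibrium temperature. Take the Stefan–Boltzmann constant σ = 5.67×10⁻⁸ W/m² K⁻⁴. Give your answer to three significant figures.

With the new albedo, S(1−α₂)/4 = 3518 W/m², so T₂ = 499.1 K.

499 K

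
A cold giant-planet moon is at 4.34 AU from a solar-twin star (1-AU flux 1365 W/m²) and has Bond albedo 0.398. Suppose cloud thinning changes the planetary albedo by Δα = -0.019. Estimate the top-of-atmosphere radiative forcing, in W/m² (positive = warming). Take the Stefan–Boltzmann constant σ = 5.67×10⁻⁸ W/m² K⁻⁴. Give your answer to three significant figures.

0.344 W/m²

By the inverse-square law, S = 1365/4.34² = 72.47 W/m².
TOA radiative forcing: ΔF = −S·Δα/4 = −72.47·(-0.019)/4 = 0.3442 W/m².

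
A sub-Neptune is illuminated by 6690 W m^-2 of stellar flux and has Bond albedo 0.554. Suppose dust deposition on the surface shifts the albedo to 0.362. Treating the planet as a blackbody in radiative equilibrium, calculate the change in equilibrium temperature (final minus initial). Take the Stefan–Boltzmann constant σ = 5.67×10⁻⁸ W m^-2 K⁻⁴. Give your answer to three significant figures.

31.7 K

Initial: T₁ = [S(1−0.554)/(4σ)]^(1/4) = 338.7 K.
Final:   T₂ = [S(1−0.362)/(4σ)]^(1/4) = 370.4 K.
ΔT = T₂ − T₁ = 31.71 K.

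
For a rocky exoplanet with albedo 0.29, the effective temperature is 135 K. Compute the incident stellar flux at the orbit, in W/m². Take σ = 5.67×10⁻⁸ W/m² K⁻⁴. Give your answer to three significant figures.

106 W/m²

Invert the energy balance for S: S = 4σT⁴/(1−α).
σT⁴ = 5.67×10⁻⁸·(135)⁴ = 18.83 W/m².
S = 4·18.83/0.71 = 106.1 W/m².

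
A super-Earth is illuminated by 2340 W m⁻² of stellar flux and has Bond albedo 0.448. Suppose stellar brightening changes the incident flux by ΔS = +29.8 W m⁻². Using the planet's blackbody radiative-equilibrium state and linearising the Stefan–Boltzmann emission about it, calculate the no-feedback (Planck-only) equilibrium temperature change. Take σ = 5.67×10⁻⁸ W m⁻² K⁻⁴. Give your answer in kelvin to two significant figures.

0.87 K

Unperturbed T_e = [2340·(1−0.448)/(4σ)]^¼ = 274.7 K.
TOA radiative forcing: ΔF = (1−α)ΔS/4 = 0.552·(+29.8)/4 = 4.112 W m⁻².
Linearising σT⁴ gives d(σT⁴)/dT = 4σT_e³ = 4.702 W m⁻² per K.
Hence the no-feedback warming is ΔF/(4σT_e³) = 0.875 K.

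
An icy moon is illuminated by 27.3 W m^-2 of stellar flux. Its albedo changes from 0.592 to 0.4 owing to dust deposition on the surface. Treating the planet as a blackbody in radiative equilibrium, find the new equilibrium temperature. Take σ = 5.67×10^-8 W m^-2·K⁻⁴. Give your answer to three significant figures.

92.2 K

T₂ = [S(1−α₂)/(4σ)]^(1/4) = [27.30·0.6/(4σ)]^(1/4) = 92.19 K.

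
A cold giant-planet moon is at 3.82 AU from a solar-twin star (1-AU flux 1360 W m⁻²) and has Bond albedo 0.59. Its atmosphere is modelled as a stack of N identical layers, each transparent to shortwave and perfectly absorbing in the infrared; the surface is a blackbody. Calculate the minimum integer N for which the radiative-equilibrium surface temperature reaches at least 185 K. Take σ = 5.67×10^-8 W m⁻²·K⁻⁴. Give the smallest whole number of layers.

Irradiance scales as 1/d², so S = 1360 W m⁻² × (1/3.82)² = 93.20 W m⁻².
OLR = S(1−α)/4 = 9.553 W m⁻²; the top layer radiates at T_e = 113.9 K.
Need (N+1)T_e⁴ ≥ T_s⁴, i.e. N+1 ≥ (185/113.9)⁴ = 6.952.
So N ≥ 5.952; the smallest integer is N = 6.

6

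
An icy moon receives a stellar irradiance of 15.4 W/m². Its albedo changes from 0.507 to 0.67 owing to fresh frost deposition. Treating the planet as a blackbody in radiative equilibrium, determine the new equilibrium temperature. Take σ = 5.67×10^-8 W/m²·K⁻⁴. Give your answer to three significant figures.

T₂ = [S(1−α₂)/(4σ)]^(1/4) = [15.40·0.33/(4σ)]^(1/4) = 68.80 K.

68.8 kelvin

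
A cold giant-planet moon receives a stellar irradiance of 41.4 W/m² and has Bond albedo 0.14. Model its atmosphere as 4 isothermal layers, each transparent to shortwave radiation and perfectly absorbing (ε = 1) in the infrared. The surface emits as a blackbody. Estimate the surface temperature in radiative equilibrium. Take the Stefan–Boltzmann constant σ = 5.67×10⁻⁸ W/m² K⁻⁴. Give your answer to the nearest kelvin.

Top-of-atmosphere balance: σT_e⁴ = S(1−α)/4 = 8.901 W/m² → T_e = 111.9 K.
For an N-layer opaque stack, T_s⁴ = (N+1)T_e⁴, hence T_s = (5)^(1/4)×111.9 K = 167.4 K.

167 kelvin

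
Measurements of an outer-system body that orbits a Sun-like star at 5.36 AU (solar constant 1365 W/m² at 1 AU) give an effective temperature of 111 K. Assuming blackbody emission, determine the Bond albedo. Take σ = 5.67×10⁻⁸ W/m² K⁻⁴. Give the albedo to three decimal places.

By the inverse-square law, S = 1365/5.36² = 47.51 W/m².
From σT⁴ = S(1−α)/4 we invert for α: 1−α = 4σT⁴/S.
4σT⁴ = 4·5.67×10⁻⁸·(111)⁴ = 34.43 W/m².
1−α = 34.43/47.51 = 0.7247, so α = 0.2753.

0.275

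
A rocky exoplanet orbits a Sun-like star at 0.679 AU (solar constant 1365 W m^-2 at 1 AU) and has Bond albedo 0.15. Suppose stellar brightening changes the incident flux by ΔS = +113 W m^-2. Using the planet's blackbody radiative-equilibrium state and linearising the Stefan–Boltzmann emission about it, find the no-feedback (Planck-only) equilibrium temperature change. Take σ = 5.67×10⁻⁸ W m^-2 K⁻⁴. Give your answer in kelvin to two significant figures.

3.1 kelvin

Irradiance scales as 1/d², so S = 1365 W m^-2 × (1/0.679)² = 2961 W m^-2.
Reference equilibrium: T_e = [S(1−α)/(4σ)]^(1/4) = 324.6 K.
TOA radiative forcing: ΔF = (1−α)ΔS/4 = 0.85·(+113)/4 = 24.01 W m^-2.
The Planck feedback parameter is 4σT_e³ = 7.754 W m^-2/K.
ΔT₀ = ΔF/λ_P = 24.01/7.754 = 3.10 K.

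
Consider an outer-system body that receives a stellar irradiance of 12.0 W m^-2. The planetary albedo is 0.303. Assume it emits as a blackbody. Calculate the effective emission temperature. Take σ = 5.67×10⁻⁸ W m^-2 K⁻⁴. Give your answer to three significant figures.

77.9 kelvin

The planet absorbs (1−α)S over its disc πR² and re-emits over 4πR², so the mean absorbed flux is (1−0.303)·12.00/4 = 2.091 W m^-2.
Set σT⁴ = 2.091 → T = (2.091/σ)^(1/4) = 77.93 K.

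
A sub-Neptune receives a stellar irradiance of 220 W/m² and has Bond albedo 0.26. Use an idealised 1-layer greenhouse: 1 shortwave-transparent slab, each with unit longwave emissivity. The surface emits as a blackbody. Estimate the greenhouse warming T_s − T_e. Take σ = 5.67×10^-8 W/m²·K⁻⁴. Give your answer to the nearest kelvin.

OLR = S(1−α)/4 = 40.70 W/m²; the top layer radiates at T_e = 163.7 K.
T_s = (N+1)^(1/4)·T_e = 194.7 K.
So the greenhouse effect raises the surface by 194.7 − 163.7 = 30.97 K.

31 K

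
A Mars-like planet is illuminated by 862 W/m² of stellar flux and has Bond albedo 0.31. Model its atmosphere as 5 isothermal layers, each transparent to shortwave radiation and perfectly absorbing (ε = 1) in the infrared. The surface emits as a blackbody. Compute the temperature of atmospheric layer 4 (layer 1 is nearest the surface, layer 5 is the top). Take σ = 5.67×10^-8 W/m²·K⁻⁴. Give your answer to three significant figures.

Top-of-atmosphere balance: σT_e⁴ = S(1−α)/4 = 148.7 W/m² → T_e = 226.3 K.
In the N-layer model, layer k (counted from the surface) has T_k = (N+1−k)^(1/4)·T_e.
With k = 4: T_4 = (5+1−4)^¼·226.3 K = 269.1 K.

269 K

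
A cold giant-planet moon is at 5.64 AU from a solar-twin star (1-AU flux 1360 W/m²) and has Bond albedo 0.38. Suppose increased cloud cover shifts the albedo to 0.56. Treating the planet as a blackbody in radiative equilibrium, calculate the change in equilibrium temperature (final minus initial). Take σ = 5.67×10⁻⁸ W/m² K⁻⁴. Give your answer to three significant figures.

-8.54 K

Flux at the orbit: S = 1360/(5.64)² = 42.75 W/m².
With α = 0.38, T₁ = 104.0 K.
With α = 0.56, T₂ = 95.43 K.
Change: 95.43 − 104.0 = -8.543 K.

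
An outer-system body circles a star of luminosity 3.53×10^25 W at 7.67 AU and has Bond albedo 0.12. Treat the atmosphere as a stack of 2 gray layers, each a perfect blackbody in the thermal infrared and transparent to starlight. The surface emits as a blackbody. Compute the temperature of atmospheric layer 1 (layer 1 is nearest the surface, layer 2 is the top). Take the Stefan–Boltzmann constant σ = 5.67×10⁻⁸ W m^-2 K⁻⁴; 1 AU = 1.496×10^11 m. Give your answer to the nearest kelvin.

d = 7.67 × 1.496×10^11 m = 1.147×10^12 m.
S = L/(4πd²) = 2.134 W m^-2.
Top-of-atmosphere balance: σT_e⁴ = S(1−α)/4 = 0.4694 W m^-2 → T_e = 53.64 K.
In the N-layer model, layer k (counted from the surface) has T_k = (N+1−k)^(1/4)·T_e.
With k = 1: T_1 = (2+1−1)^¼·53.64 K = 63.79 K.

64 K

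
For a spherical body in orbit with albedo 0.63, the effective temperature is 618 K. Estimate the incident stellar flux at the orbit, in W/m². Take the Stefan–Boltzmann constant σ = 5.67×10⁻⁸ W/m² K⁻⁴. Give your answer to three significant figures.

89400 W/m²

From S(1−α)/4 = σT⁴: S = 4σT⁴/(1−α).
σT⁴ = 5.67×10⁻⁸·(618)⁴ = 8271 W/m².
So S = 4×8271/(1−0.63) = 89410 W/m².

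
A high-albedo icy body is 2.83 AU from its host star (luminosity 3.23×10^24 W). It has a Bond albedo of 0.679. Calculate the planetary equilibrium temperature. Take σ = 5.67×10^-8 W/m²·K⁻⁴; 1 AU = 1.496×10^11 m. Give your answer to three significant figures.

Orbital distance: d = 2.83 AU = 4.234×10^11 m.
Spreading L over a sphere of radius d: S = 3.23×10^24/(4π·4.23×10^11²) = 1.434 W/m².
Absorbed flux (global mean): S(1−α)/4 = 1.434·0.321/4 = 0.1151 W/m².
Set σT⁴ = 0.1151 → T = (0.1151/σ)^(1/4) = 37.74 K.

37.7 K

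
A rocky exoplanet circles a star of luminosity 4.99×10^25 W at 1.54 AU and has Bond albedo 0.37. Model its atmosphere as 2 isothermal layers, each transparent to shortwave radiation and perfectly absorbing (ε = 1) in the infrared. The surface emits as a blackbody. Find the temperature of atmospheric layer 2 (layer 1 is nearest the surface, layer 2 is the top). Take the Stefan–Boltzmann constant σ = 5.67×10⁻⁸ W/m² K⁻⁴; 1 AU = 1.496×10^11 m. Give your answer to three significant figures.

120 K

d = 1.54 × 1.496×10^11 m = 2.304×10^11 m.
S = L/(4πd²) = 74.81 W/m².
Top-of-atmosphere balance: σT_e⁴ = S(1−α)/4 = 11.78 W/m² → T_e = 120.1 K.
Each opaque layer satisfies 2T_j⁴ = T_{j−1}⁴ + T_{j+1}⁴, giving T_k⁴ = (N+1−k)T_e⁴.
T_2 = (1)^(1/4)·120.1 = 120.1 K.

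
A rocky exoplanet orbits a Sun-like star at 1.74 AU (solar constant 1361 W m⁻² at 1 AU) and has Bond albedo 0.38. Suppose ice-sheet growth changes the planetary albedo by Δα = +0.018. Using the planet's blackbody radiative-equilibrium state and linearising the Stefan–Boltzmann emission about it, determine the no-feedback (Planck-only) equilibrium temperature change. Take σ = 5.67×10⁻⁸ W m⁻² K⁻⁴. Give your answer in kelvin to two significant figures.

Flux at the orbit: S = 1361/(1.74)² = 449.5 W m⁻².
The baseline emission temperature is T_e = 187.2 K.
TOA radiative forcing: ΔF = −S·Δα/4 = −449.5·(+0.018)/4 = -2.023 W m⁻².
The Planck feedback parameter is 4σT_e³ = 1.489 W m⁻²/K.
So ΔT₀ = -2.023/1.489 = -1.36 K.

-1.4 K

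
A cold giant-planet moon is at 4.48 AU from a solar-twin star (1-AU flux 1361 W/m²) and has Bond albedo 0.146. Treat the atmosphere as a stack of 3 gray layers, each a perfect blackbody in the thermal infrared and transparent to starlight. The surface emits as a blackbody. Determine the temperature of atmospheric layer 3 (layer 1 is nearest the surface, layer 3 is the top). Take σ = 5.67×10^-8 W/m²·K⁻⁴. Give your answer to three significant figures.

126 K

Irradiance scales as 1/d², so S = 1361 W/m² × (1/4.48)² = 67.81 W/m².
Top-of-atmosphere balance: σT_e⁴ = S(1−α)/4 = 14.48 W/m² → T_e = 126.4 K.
Each opaque layer satisfies 2T_j⁴ = T_{j−1}⁴ + T_{j+1}⁴, giving T_k⁴ = (N+1−k)T_e⁴.
T_3 = (1)^(1/4)·126.4 = 126.4 K.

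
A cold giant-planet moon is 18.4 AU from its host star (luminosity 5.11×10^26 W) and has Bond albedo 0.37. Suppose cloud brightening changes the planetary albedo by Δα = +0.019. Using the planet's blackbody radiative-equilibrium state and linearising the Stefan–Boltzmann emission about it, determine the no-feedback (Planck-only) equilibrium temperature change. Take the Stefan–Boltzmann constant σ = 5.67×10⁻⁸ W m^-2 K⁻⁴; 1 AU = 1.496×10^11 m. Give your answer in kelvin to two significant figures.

-0.47 K

d = 18.4 × 1.496×10^11 m = 2.753×10^12 m.
Flux at the orbit: S = L/(4πd²) = 5.11×10^26/(4π·(2.75×10^12)²) = 5.367 W m^-2.
The baseline emission temperature is T_e = 62.14 K.
ΔF = −(S/4)Δα = −(5.367/4)×(+0.019) = -0.02549 W m^-2.
The Planck feedback parameter is 4σT_e³ = 0.05441 W m^-2/K.
Hence the no-feedback warming is ΔF/(4σT_e³) = -0.468 K.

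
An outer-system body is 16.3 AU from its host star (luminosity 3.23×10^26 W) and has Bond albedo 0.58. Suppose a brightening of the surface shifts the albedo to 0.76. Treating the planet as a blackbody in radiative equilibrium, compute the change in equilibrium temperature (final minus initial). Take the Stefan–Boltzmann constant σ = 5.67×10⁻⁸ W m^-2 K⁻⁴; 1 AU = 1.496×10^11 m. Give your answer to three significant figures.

d = 16.3 × 1.496×10^11 m = 2.438×10^12 m.
Flux at the orbit: S = L/(4πd²) = 3.23×10^26/(4π·(2.44×10^12)²) = 4.323 W m^-2.
With α = 0.58, T₁ = 53.19 K.
Final:   T₂ = [S(1−0.76)/(4σ)]^(1/4) = 46.25 K.
ΔT = T₂ − T₁ = -6.945 K.

-6.94 K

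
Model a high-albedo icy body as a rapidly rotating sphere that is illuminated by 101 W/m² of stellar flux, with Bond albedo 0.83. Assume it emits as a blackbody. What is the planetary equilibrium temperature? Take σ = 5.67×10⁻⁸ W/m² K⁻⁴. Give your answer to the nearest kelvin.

The planet absorbs (1−α)S over its disc πR² and re-emits over 4πR², so the mean absorbed flux is (1−0.83)·101.0/4 = 4.293 W/m².
Set σT⁴ = 4.293 → T = (4.293/σ)^(1/4) = 93.28 K.

93 K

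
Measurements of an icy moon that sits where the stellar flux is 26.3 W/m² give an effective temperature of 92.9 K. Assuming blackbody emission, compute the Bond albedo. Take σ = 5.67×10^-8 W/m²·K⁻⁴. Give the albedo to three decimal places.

0.358

Rearranging the radiative balance, α = 1 − 4σT⁴/S.
4σT⁴ = 4·5.67×10⁻⁸·(92.9)⁴ = 16.89 W/m².
Hence α = 1 − 16.89/26.30 = 0.3577.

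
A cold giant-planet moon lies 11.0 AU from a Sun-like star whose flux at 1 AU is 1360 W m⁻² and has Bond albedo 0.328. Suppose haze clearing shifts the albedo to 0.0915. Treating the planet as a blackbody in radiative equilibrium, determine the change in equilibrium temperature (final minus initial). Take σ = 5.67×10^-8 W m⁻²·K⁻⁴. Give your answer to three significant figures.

By the inverse-square law, S = 1360/11.0² = 11.24 W m⁻².
With α = 0.328, T₁ = 75.97 K.
After:  T₂ = [11.24·0.908/(4σ)]^(1/4) = 81.91 K.
Change: 81.91 − 75.97 = 5.948 K.

5.95 K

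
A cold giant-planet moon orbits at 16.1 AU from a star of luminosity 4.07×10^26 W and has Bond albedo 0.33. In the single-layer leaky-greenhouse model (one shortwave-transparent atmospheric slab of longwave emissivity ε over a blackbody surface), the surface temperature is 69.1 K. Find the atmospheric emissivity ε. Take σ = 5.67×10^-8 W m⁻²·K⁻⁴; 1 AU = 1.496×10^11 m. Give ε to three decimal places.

0.553

Orbital distance: d = 16.1 AU = 2.409×10^12 m.
Flux at the orbit: S = L/(4πd²) = 4.07×10^26/(4π·(2.41×10^12)²) = 5.583 W m⁻².
First, T_e = [5.583·(1−0.33)/(4σ)]^(1/4) = 63.73 K.
Inverting T_s⁴ = 2T_e⁴/(2−ε): (T_e/T_s)⁴ = 0.7234, so ε = 2(1 − 0.7234) = 0.5532.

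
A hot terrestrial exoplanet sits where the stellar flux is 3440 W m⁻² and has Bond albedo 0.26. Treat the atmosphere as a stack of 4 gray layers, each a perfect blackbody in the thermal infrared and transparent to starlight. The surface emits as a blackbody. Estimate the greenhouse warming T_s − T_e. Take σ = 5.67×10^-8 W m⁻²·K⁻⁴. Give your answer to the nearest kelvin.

Top-of-atmosphere balance: σT_e⁴ = S(1−α)/4 = 636.4 W m⁻² → T_e = 325.5 K.
T_s = (N+1)^(1/4)·T_e = 486.7 K.
Warming: T_s − T_e = 161.2 K.

161 K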